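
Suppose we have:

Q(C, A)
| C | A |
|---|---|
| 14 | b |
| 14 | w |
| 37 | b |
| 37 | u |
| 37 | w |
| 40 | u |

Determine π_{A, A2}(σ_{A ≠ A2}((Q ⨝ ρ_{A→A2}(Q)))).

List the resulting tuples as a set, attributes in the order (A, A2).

ρ[A→A2]: schema becomes (C, A2); tuples unchanged.
Q ⋈ ρ_{A→A2}(Q) (natural join on C): {(14, b, b), (14, b, w), (14, w, b), (14, w, w), (37, b, b), (37, b, u), (37, b, w), (37, u, b), (37, u, u), (37, u, w), (37, w, b), (37, w, u), (37, w, w), (40, u, u)}
σ[A ≠ A2]: keep tuples satisfying A ≠ A2 → {(14, b, w), (14, w, b), (37, b, u), (37, b, w), (37, u, b), (37, u, w), (37, w, b), (37, w, u)}
π_{A, A2} gives {(b, u), (b, w), (u, b), (u, w), (w, b), (w, u)} (2 duplicate(s) eliminated).

{(b, u), (b, w), (u, b), (u, w), (w, b), (w, u)}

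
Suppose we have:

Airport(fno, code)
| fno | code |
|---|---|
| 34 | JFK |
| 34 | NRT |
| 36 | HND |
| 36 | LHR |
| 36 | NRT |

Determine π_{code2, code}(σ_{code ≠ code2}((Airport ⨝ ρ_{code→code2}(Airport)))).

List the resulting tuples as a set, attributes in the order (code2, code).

{(HND, LHR), (HND, NRT), (JFK, NRT), (LHR, HND), (LHR, NRT), (NRT, HND), (NRT, JFK), (NRT, LHR)}

ρ[code→code2]: schema becomes (fno, code2); tuples unchanged.
Airport ⋈ ρ_{code→code2}(Airport) (natural join on fno): {(34, JFK, JFK), (34, JFK, NRT), (34, NRT, JFK), (34, NRT, NRT), (36, HND, HND), (36, HND, LHR), (36, HND, NRT), (36, LHR, HND), (36, LHR, LHR), (36, LHR, NRT), (36, NRT, HND), (36, NRT, LHR), (36, NRT, NRT)}
Selection code ≠ code2: {(34, JFK, NRT), (34, NRT, JFK), (36, HND, LHR), (36, HND, NRT), (36, LHR, HND), (36, LHR, NRT), (36, NRT, HND), (36, NRT, LHR)}
Projecting to code2, code: {(HND, LHR), (HND, NRT), (JFK, NRT), (LHR, HND), (LHR, NRT), (NRT, HND), (NRT, JFK), (NRT, LHR)}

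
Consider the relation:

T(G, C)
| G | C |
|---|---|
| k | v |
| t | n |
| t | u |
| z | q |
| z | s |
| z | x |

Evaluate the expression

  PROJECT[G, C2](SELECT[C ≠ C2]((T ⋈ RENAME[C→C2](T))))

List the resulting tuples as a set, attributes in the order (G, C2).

{(t, n), (t, u), (z, q), (z, s), (z, x)}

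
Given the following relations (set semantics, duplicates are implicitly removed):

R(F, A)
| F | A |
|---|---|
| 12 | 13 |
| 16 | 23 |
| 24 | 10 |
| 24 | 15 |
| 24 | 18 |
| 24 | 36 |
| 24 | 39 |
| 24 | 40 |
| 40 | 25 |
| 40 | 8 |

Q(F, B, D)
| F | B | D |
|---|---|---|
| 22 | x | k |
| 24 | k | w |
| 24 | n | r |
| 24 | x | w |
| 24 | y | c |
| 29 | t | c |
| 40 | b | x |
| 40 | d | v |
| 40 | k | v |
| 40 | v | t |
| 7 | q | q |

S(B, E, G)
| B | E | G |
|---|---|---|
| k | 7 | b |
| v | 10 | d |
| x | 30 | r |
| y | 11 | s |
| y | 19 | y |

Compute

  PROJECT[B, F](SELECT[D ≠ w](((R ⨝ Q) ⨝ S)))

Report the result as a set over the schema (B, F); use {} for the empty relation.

Natural join on F: {(24, 10, k, w), (24, 10, n, r), (24, 10, x, w), (24, 10, y, c), (24, 15, k, w), (24, 15, n, r), (24, 15, x, w), (24, 15, y, c), (24, 18, k, w), (24, 18, n, r), (24, 18, x, w), (24, 18, y, c), (24, 36, k, w), (24, 36, n, r), (24, 36, x, w), (24, 36, y, c), (24, 39, k, w), (24, 39, n, r), (24, 39, x, w), (24, 39, y, c), (24, 40, k, w), (24, 40, n, r), (24, 40, x, w), (24, 40, y, c), (40, 25, b, x), (40, 25, d, v), (40, 25, k, v), (40, 25, v, t), (40, 8, b, x), (40, 8, d, v), (40, 8, k, v), (40, 8, v, t)}
Natural join on B: {(24, 10, k, w, 7, b), (24, 10, x, w, 30, r), (24, 10, y, c, 11, s), (24, 10, y, c, 19, y), (24, 15, k, w, 7, b), (24, 15, x, w, 30, r), (24, 15, y, c, 11, s), (24, 15, y, c, 19, y), (24, 18, k, w, 7, b), (24, 18, x, w, 30, r), (24, 18, y, c, 11, s), (24, 18, y, c, 19, y), (24, 36, k, w, 7, b), (24, 36, x, w, 30, r), (24, 36, y, c, 11, s), (24, 36, y, c, 19, y), (24, 39, k, w, 7, b), (24, 39, x, w, 30, r), (24, 39, y, c, 11, s), (24, 39, y, c, 19, y), (24, 40, k, w, 7, b), (24, 40, x, w, 30, r), (24, 40, y, c, 11, s), (24, 40, y, c, 19, y), (40, 25, k, v, 7, b), (40, 25, v, t, 10, d), (40, 8, k, v, 7, b), (40, 8, v, t, 10, d)}
Apply σ_{D ≠ w}; surviving tuples: {(24, 10, y, c, 11, s), (24, 10, y, c, 19, y), (24, 15, y, c, 11, s), (24, 15, y, c, 19, y), (24, 18, y, c, 11, s), (24, 18, y, c, 19, y), (24, 36, y, c, 11, s), (24, 36, y, c, 19, y), (24, 39, y, c, 11, s), (24, 39, y, c, 19, y), (24, 40, y, c, 11, s), (24, 40, y, c, 19, y), (40, 25, k, v, 7, b), (40, 25, v, t, 10, d), (40, 8, k, v, 7, b), (40, 8, v, t, 10, d)}
π_{B, F} gives {(k, 40), (v, 40), (y, 24)} (13 duplicate(s) eliminated).

{(k, 40), (v, 40), (y, 24)}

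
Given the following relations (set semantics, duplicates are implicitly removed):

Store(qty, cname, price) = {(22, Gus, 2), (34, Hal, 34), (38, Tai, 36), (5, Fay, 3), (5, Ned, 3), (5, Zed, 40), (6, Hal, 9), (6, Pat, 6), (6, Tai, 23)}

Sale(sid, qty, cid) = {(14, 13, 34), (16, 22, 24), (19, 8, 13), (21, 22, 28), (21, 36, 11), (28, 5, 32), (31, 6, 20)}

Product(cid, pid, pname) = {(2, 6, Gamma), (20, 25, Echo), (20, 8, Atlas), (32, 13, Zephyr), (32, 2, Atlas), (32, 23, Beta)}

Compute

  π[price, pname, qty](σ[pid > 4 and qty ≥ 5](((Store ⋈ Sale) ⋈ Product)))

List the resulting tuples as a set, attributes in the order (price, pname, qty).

{(23, Atlas, 6), (23, Echo, 6), (3, Beta, 5), (3, Zephyr, 5), (40, Beta, 5), (40, Zephyr, 5), (6, Atlas, 6), (6, Echo, 6), (9, Atlas, 6), (9, Echo, 6)}

Store ⋈ Sale (natural join on qty): {(22, Gus, 2, 16, 24), (22, Gus, 2, 21, 28), (5, Fay, 3, 28, 32), (5, Ned, 3, 28, 32), (5, Zed, 40, 28, 32), (6, Hal, 9, 31, 20), (6, Pat, 6, 31, 20), (6, Tai, 23, 31, 20)}
(Store ⋈ Sale) ⋈ Product (natural join on cid): {(5, Fay, 3, 28, 32, 13, Zephyr), (5, Fay, 3, 28, 32, 2, Atlas), (5, Fay, 3, 28, 32, 23, Beta), (5, Ned, 3, 28, 32, 13, Zephyr), (5, Ned, 3, 28, 32, 2, Atlas), (5, Ned, 3, 28, 32, 23, Beta), (5, Zed, 40, 28, 32, 13, Zephyr), (5, Zed, 40, 28, 32, 2, Atlas), (5, Zed, 40, 28, 32, 23, Beta), (6, Hal, 9, 31, 20, 25, Echo), (6, Hal, 9, 31, 20, 8, Atlas), (6, Pat, 6, 31, 20, 25, Echo), (6, Pat, 6, 31, 20, 8, Atlas), (6, Tai, 23, 31, 20, 25, Echo), (6, Tai, 23, 31, 20, 8, Atlas)}
σ[pid > 4 and qty ≥ 5]: keep tuples satisfying pid > 4 and qty ≥ 5 → {(5, Fay, 3, 28, 32, 13, Zephyr), (5, Fay, 3, 28, 32, 23, Beta), (5, Ned, 3, 28, 32, 13, Zephyr), (5, Ned, 3, 28, 32, 23, Beta), (5, Zed, 40, 28, 32, 13, Zephyr), (5, Zed, 40, 28, 32, 23, Beta), (6, Hal, 9, 31, 20, 25, Echo), (6, Hal, 9, 31, 20, 8, Atlas), (6, Pat, 6, 31, 20, 25, Echo), (6, Pat, 6, 31, 20, 8, Atlas), (6, Tai, 23, 31, 20, 25, Echo), (6, Tai, 23, 31, 20, 8, Atlas)}
π_{price, pname, qty} gives {(23, Atlas, 6), (23, Echo, 6), (3, Beta, 5), (3, Zephyr, 5), (40, Beta, 5), (40, Zephyr, 5), (6, Atlas, 6), (6, Echo, 6), (9, Atlas, 6), (9, Echo, 6)} (2 duplicate(s) eliminated).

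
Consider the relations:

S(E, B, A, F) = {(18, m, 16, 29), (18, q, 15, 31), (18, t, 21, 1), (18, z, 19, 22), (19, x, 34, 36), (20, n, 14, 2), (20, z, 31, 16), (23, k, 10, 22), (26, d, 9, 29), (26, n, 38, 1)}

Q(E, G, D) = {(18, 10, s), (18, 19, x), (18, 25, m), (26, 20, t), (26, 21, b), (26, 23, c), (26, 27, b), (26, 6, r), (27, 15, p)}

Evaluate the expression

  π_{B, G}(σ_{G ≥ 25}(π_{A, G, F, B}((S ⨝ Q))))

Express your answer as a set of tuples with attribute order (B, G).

{(d, 27), (m, 25), (n, 27), (q, 25), (t, 25), (z, 25)}

Joining S and Q on E yields {(18, m, 16, 29, 10, s), (18, m, 16, 29, 19, x), (18, m, 16, 29, 25, m), (18, q, 15, 31, 10, s), (18, q, 15, 31, 19, x), (18, q, 15, 31, 25, m), (18, t, 21, 1, 10, s), (18, t, 21, 1, 19, x), (18, t, 21, 1, 25, m), (18, z, 19, 22, 10, s), (18, z, 19, 22, 19, x), (18, z, 19, 22, 25, m), (26, d, 9, 29, 20, t), (26, d, 9, 29, 21, b), (26, d, 9, 29, 23, c), (26, d, 9, 29, 27, b), (26, d, 9, 29, 6, r), (26, n, 38, 1, 20, t), (26, n, 38, 1, 21, b), (26, n, 38, 1, 23, c), (26, n, 38, 1, 27, b), (26, n, 38, 1, 6, r)}.
Projecting to A, G, F, B: {(15, 10, 31, q), (15, 19, 31, q), (15, 25, 31, q), (16, 10, 29, m), (16, 19, 29, m), (16, 25, 29, m), (19, 10, 22, z), (19, 19, 22, z), (19, 25, 22, z), (21, 10, 1, t), (21, 19, 1, t), (21, 25, 1, t), (38, 20, 1, n), (38, 21, 1, n), (38, 23, 1, n), (38, 27, 1, n), (38, 6, 1, n), (9, 20, 29, d), (9, 21, 29, d), (9, 23, 29, d), (9, 27, 29, d), (9, 6, 29, d)}
σ[G ≥ 25]: keep tuples satisfying G ≥ 25 → {(15, 25, 31, q), (16, 25, 29, m), (19, 25, 22, z), (21, 25, 1, t), (38, 27, 1, n), (9, 27, 29, d)}
Projecting to B, G: {(d, 27), (m, 25), (n, 27), (q, 25), (t, 25), (z, 25)}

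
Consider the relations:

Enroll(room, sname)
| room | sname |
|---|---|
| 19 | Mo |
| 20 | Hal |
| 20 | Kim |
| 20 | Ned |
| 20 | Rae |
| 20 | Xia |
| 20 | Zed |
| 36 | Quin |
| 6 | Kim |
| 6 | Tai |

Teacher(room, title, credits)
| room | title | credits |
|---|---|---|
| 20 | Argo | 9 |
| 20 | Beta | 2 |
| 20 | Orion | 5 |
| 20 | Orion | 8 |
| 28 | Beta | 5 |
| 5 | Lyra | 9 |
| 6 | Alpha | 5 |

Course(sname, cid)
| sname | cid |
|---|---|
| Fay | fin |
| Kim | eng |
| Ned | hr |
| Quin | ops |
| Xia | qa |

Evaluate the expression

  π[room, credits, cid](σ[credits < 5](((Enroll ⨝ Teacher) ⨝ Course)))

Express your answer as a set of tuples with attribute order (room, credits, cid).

{(20, 2, eng), (20, 2, hr), (20, 2, qa)}

Natural join on room: {(20, Hal, Argo, 9), (20, Hal, Beta, 2), (20, Hal, Orion, 5), (20, Hal, Orion, 8), (20, Kim, Argo, 9), (20, Kim, Beta, 2), (20, Kim, Orion, 5), (20, Kim, Orion, 8), (20, Ned, Argo, 9), (20, Ned, Beta, 2), (20, Ned, Orion, 5), (20, Ned, Orion, 8), (20, Rae, Argo, 9), (20, Rae, Beta, 2), (20, Rae, Orion, 5), (20, Rae, Orion, 8), (20, Xia, Argo, 9), (20, Xia, Beta, 2), (20, Xia, Orion, 5), (20, Xia, Orion, 8), (20, Zed, Argo, 9), (20, Zed, Beta, 2), (20, Zed, Orion, 5), (20, Zed, Orion, 8), (6, Kim, Alpha, 5), (6, Tai, Alpha, 5)}
Natural join on sname: {(20, Kim, Argo, 9, eng), (20, Kim, Beta, 2, eng), (20, Kim, Orion, 5, eng), (20, Kim, Orion, 8, eng), (20, Ned, Argo, 9, hr), (20, Ned, Beta, 2, hr), (20, Ned, Orion, 5, hr), (20, Ned, Orion, 8, hr), (20, Xia, Argo, 9, qa), (20, Xia, Beta, 2, qa), (20, Xia, Orion, 5, qa), (20, Xia, Orion, 8, qa), (6, Kim, Alpha, 5, eng)}
σ[credits < 5]: keep tuples satisfying credits < 5 → {(20, Kim, Beta, 2, eng), (20, Ned, Beta, 2, hr), (20, Xia, Beta, 2, qa)}
π[room, credits, cid]: project onto (room, credits, cid) → {(20, 2, eng), (20, 2, hr), (20, 2, qa)}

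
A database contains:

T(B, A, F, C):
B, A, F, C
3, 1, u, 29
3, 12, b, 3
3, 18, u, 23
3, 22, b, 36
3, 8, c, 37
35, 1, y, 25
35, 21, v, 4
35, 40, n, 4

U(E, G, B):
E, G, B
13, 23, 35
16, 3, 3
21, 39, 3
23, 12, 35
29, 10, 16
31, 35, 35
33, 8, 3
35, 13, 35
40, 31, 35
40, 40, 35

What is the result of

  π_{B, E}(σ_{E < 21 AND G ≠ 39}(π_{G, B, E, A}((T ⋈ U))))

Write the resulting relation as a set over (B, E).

T ⋈ U (natural join on B): {(3, 1, u, 29, 16, 3), (3, 1, u, 29, 21, 39), (3, 1, u, 29, 33, 8), (3, 12, b, 3, 16, 3), (3, 12, b, 3, 21, 39), (3, 12, b, 3, 33, 8), (3, 18, u, 23, 16, 3), (3, 18, u, 23, 21, 39), (3, 18, u, 23, 33, 8), (3, 22, b, 36, 16, 3), (3, 22, b, 36, 21, 39), (3, 22, b, 36, 33, 8), (3, 8, c, 37, 16, 3), (3, 8, c, 37, 21, 39), (3, 8, c, 37, 33, 8), (35, 1, y, 25, 13, 23), (35, 1, y, 25, 23, 12), (35, 1, y, 25, 31, 35), (35, 1, y, 25, 35, 13), (35, 1, y, 25, 40, 31), (35, 1, y, 25, 40, 40), (35, 21, v, 4, 13, 23), (35, 21, v, 4, 23, 12), (35, 21, v, 4, 31, 35), (35, 21, v, 4, 35, 13), (35, 21, v, 4, 40, 31), (35, 21, v, 4, 40, 40), (35, 40, n, 4, 13, 23), (35, 40, n, 4, 23, 12), (35, 40, n, 4, 31, 35), (35, 40, n, 4, 35, 13), (35, 40, n, 4, 40, 31), (35, 40, n, 4, 40, 40)}
Projecting to G, B, E, A: {(12, 35, 23, 1), (12, 35, 23, 21), (12, 35, 23, 40), (13, 35, 35, 1), (13, 35, 35, 21), (13, 35, 35, 40), (23, 35, 13, 1), (23, 35, 13, 21), (23, 35, 13, 40), (3, 3, 16, 1), (3, 3, 16, 12), (3, 3, 16, 18), (3, 3, 16, 22), (3, 3, 16, 8), (31, 35, 40, 1), (31, 35, 40, 21), (31, 35, 40, 40), (35, 35, 31, 1), (35, 35, 31, 21), (35, 35, 31, 40), (39, 3, 21, 1), (39, 3, 21, 12), (39, 3, 21, 18), (39, 3, 21, 22), (39, 3, 21, 8), (40, 35, 40, 1), (40, 35, 40, 21), (40, 35, 40, 40), (8, 3, 33, 1), (8, 3, 33, 12), (8, 3, 33, 18), (8, 3, 33, 22), (8, 3, 33, 8)}
Selection E < 21 AND G ≠ 39: {(23, 35, 13, 1), (23, 35, 13, 21), (23, 35, 13, 40), (3, 3, 16, 1), (3, 3, 16, 12), (3, 3, 16, 18), (3, 3, 16, 22), (3, 3, 16, 8)}
Projecting to B, E (6 duplicate(s) eliminated): {(3, 16), (35, 13)}

{(3, 16), (35, 13)}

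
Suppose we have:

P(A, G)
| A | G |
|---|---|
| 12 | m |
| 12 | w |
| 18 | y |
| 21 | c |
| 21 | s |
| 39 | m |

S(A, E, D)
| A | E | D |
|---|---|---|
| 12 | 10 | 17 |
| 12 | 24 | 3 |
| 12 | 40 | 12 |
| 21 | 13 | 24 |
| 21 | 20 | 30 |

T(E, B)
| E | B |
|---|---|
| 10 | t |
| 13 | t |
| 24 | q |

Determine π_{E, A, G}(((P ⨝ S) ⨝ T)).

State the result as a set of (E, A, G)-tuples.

Natural join on A: {(12, m, 10, 17), (12, m, 24, 3), (12, m, 40, 12), (12, w, 10, 17), (12, w, 24, 3), (12, w, 40, 12), (21, c, 13, 24), (21, c, 20, 30), (21, s, 13, 24), (21, s, 20, 30)}
Natural join on E: {(12, m, 10, 17, t), (12, m, 24, 3, q), (12, w, 10, 17, t), (12, w, 24, 3, q), (21, c, 13, 24, t), (21, s, 13, 24, t)}
π_{E, A, G} gives {(10, 12, m), (10, 12, w), (13, 21, c), (13, 21, s), (24, 12, m), (24, 12, w)}.

{(10, 12, m), (10, 12, w), (13, 21, c), (13, 21, s), (24, 12, m), (24, 12, w)}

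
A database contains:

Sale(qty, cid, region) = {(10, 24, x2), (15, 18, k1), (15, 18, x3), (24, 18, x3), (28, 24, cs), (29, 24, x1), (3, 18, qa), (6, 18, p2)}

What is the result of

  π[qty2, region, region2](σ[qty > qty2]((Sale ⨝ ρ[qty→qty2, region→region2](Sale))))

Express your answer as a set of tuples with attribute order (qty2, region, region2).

{(10, cs, x2), (10, x1, x2), (15, x3, k1), (15, x3, x3), (28, x1, cs), (3, k1, qa), (3, p2, qa), (3, x3, qa), (6, k1, p2), (6, x3, p2)}

ρ[qty→qty2, region→region2]: schema becomes (qty2, cid, region2); tuples unchanged.
Natural join on cid: {(10, 24, x2, 10, x2), (10, 24, x2, 28, cs), (10, 24, x2, 29, x1), (15, 18, k1, 15, k1), (15, 18, k1, 15, x3), (15, 18, k1, 24, x3), (15, 18, k1, 3, qa), (15, 18, k1, 6, p2), (15, 18, x3, 15, k1), (15, 18, x3, 15, x3), (15, 18, x3, 24, x3), (15, 18, x3, 3, qa), (15, 18, x3, 6, p2), (24, 18, x3, 15, k1), (24, 18, x3, 15, x3), (24, 18, x3, 24, x3), (24, 18, x3, 3, qa), (24, 18, x3, 6, p2), (28, 24, cs, 10, x2), (28, 24, cs, 28, cs), (28, 24, cs, 29, x1), (29, 24, x1, 10, x2), (29, 24, x1, 28, cs), (29, 24, x1, 29, x1), (3, 18, qa, 15, k1), (3, 18, qa, 15, x3), (3, 18, qa, 24, x3), (3, 18, qa, 3, qa), (3, 18, qa, 6, p2), (6, 18, p2, 15, k1), (6, 18, p2, 15, x3), (6, 18, p2, 24, x3), (6, 18, p2, 3, qa), (6, 18, p2, 6, p2)}
Filtering on qty > qty2 leaves {(15, 18, k1, 3, qa), (15, 18, k1, 6, p2), (15, 18, x3, 3, qa), (15, 18, x3, 6, p2), (24, 18, x3, 15, k1), (24, 18, x3, 15, x3), (24, 18, x3, 3, qa), (24, 18, x3, 6, p2), (28, 24, cs, 10, x2), (29, 24, x1, 10, x2), (29, 24, x1, 28, cs), (6, 18, p2, 3, qa)}.
π_{qty2, region, region2} gives {(10, cs, x2), (10, x1, x2), (15, x3, k1), (15, x3, x3), (28, x1, cs), (3, k1, qa), (3, p2, qa), (3, x3, qa), (6, k1, p2), (6, x3, p2)} (2 duplicate(s) eliminated).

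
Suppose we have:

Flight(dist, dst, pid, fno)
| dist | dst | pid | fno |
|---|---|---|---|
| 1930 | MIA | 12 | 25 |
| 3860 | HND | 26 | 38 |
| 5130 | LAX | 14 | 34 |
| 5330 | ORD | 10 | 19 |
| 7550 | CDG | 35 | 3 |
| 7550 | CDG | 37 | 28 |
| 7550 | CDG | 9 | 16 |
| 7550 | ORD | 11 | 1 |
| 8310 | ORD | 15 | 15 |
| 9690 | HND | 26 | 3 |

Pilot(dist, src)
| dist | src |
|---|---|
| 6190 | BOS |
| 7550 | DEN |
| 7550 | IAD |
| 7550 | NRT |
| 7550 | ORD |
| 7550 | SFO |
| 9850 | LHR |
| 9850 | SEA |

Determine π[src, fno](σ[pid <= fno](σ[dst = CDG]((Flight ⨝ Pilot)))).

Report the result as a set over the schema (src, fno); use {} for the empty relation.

{(DEN, 16), (IAD, 16), (NRT, 16), (ORD, 16), (SFO, 16)}

Flight ⋈ Pilot (natural join on dist): {(7550, CDG, 35, 3, DEN), (7550, CDG, 35, 3, IAD), (7550, CDG, 35, 3, NRT), (7550, CDG, 35, 3, ORD), (7550, CDG, 35, 3, SFO), (7550, CDG, 37, 28, DEN), (7550, CDG, 37, 28, IAD), (7550, CDG, 37, 28, NRT), (7550, CDG, 37, 28, ORD), (7550, CDG, 37, 28, SFO), (7550, CDG, 9, 16, DEN), (7550, CDG, 9, 16, IAD), (7550, CDG, 9, 16, NRT), (7550, CDG, 9, 16, ORD), (7550, CDG, 9, 16, SFO), (7550, ORD, 11, 1, DEN), (7550, ORD, 11, 1, IAD), (7550, ORD, 11, 1, NRT), (7550, ORD, 11, 1, ORD), (7550, ORD, 11, 1, SFO)}
Filtering on dst = CDG leaves {(7550, CDG, 35, 3, DEN), (7550, CDG, 35, 3, IAD), (7550, CDG, 35, 3, NRT), (7550, CDG, 35, 3, ORD), (7550, CDG, 35, 3, SFO), (7550, CDG, 37, 28, DEN), (7550, CDG, 37, 28, IAD), (7550, CDG, 37, 28, NRT), (7550, CDG, 37, 28, ORD), (7550, CDG, 37, 28, SFO), (7550, CDG, 9, 16, DEN), (7550, CDG, 9, 16, IAD), (7550, CDG, 9, 16, NRT), (7550, CDG, 9, 16, ORD), (7550, CDG, 9, 16, SFO)}.
Filtering on pid <= fno leaves {(7550, CDG, 9, 16, DEN), (7550, CDG, 9, 16, IAD), (7550, CDG, 9, 16, NRT), (7550, CDG, 9, 16, ORD), (7550, CDG, 9, 16, SFO)}.
Projecting to src, fno: {(DEN, 16), (IAD, 16), (NRT, 16), (ORD, 16), (SFO, 16)}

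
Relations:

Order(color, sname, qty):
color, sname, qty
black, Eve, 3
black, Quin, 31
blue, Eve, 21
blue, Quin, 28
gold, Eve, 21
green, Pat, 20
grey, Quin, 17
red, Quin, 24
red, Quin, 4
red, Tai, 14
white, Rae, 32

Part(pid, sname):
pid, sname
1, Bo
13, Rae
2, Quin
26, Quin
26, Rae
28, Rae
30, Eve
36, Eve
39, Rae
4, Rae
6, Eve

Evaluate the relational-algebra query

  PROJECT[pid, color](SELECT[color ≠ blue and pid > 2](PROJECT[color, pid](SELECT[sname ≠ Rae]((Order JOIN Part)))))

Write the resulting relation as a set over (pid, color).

Joining Order and Part on sname yields {(black, Eve, 3, 30), (black, Eve, 3, 36), (black, Eve, 3, 6), (black, Quin, 31, 2), (black, Quin, 31, 26), (blue, Eve, 21, 30), (blue, Eve, 21, 36), (blue, Eve, 21, 6), (blue, Quin, 28, 2), (blue, Quin, 28, 26), (gold, Eve, 21, 30), (gold, Eve, 21, 36), (gold, Eve, 21, 6), (grey, Quin, 17, 2), (grey, Quin, 17, 26), (red, Quin, 24, 2), (red, Quin, 24, 26), (red, Quin, 4, 2), (red, Quin, 4, 26), (white, Rae, 32, 13), (white, Rae, 32, 26), (white, Rae, 32, 28), (white, Rae, 32, 39), (white, Rae, 32, 4)}.
σ[sname ≠ Rae]: keep tuples satisfying sname ≠ Rae → {(black, Eve, 3, 30), (black, Eve, 3, 36), (black, Eve, 3, 6), (black, Quin, 31, 2), (black, Quin, 31, 26), (blue, Eve, 21, 30), (blue, Eve, 21, 36), (blue, Eve, 21, 6), (blue, Quin, 28, 2), (blue, Quin, 28, 26), (gold, Eve, 21, 30), (gold, Eve, 21, 36), (gold, Eve, 21, 6), (grey, Quin, 17, 2), (grey, Quin, 17, 26), (red, Quin, 24, 2), (red, Quin, 24, 26), (red, Quin, 4, 2), (red, Quin, 4, 26)}
Keep only column(s) color, pid (2 duplicate(s) eliminated): {(black, 2), (black, 26), (black, 30), (black, 36), (black, 6), (blue, 2), (blue, 26), (blue, 30), (blue, 36), (blue, 6), (gold, 30), (gold, 36), (gold, 6), (grey, 2), (grey, 26), (red, 2), (red, 26)}
σ[color ≠ blue and pid > 2]: keep tuples satisfying color ≠ blue and pid > 2 → {(black, 26), (black, 30), (black, 36), (black, 6), (gold, 30), (gold, 36), (gold, 6), (grey, 26), (red, 26)}
Keep only column(s) pid, color: {(26, black), (26, grey), (26, red), (30, black), (30, gold), (36, black), (36, gold), (6, black), (6, gold)}

{(26, black), (26, grey), (26, red), (30, black), (30, gold), (36, black), (36, gold), (6, black), (6, gold)}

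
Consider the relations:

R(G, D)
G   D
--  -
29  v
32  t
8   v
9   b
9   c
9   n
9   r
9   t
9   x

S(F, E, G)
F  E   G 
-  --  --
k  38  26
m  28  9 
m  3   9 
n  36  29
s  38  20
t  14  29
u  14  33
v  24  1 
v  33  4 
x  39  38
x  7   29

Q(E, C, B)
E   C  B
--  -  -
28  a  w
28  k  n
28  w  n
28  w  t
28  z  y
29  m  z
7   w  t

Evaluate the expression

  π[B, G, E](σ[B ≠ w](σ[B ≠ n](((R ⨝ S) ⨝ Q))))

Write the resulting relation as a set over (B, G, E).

Joining R and S on G yields {(29, v, n, 36), (29, v, t, 14), (29, v, x, 7), (9, b, m, 28), (9, b, m, 3), (9, c, m, 28), (9, c, m, 3), (9, n, m, 28), (9, n, m, 3), (9, r, m, 28), (9, r, m, 3), (9, t, m, 28), (9, t, m, 3), (9, x, m, 28), (9, x, m, 3)}.
Joining (R ⨝ S) and Q on E yields {(29, v, x, 7, w, t), (9, b, m, 28, a, w), (9, b, m, 28, k, n), (9, b, m, 28, w, n), (9, b, m, 28, w, t), (9, b, m, 28, z, y), (9, c, m, 28, a, w), (9, c, m, 28, k, n), (9, c, m, 28, w, n), (9, c, m, 28, w, t), (9, c, m, 28, z, y), (9, n, m, 28, a, w), (9, n, m, 28, k, n), (9, n, m, 28, w, n), (9, n, m, 28, w, t), (9, n, m, 28, z, y), (9, r, m, 28, a, w), (9, r, m, 28, k, n), (9, r, m, 28, w, n), (9, r, m, 28, w, t), (9, r, m, 28, z, y), (9, t, m, 28, a, w), (9, t, m, 28, k, n), (9, t, m, 28, w, n), (9, t, m, 28, w, t), (9, t, m, 28, z, y), (9, x, m, 28, a, w), (9, x, m, 28, k, n), (9, x, m, 28, w, n), (9, x, m, 28, w, t), (9, x, m, 28, z, y)}.
σ[B ≠ n]: keep tuples satisfying B ≠ n → {(29, v, x, 7, w, t), (9, b, m, 28, a, w), (9, b, m, 28, w, t), (9, b, m, 28, z, y), (9, c, m, 28, a, w), (9, c, m, 28, w, t), (9, c, m, 28, z, y), (9, n, m, 28, a, w), (9, n, m, 28, w, t), (9, n, m, 28, z, y), (9, r, m, 28, a, w), (9, r, m, 28, w, t), (9, r, m, 28, z, y), (9, t, m, 28, a, w), (9, t, m, 28, w, t), (9, t, m, 28, z, y), (9, x, m, 28, a, w), (9, x, m, 28, w, t), (9, x, m, 28, z, y)}
σ[B ≠ w]: keep tuples satisfying B ≠ w → {(29, v, x, 7, w, t), (9, b, m, 28, w, t), (9, b, m, 28, z, y), (9, c, m, 28, w, t), (9, c, m, 28, z, y), (9, n, m, 28, w, t), (9, n, m, 28, z, y), (9, r, m, 28, w, t), (9, r, m, 28, z, y), (9, t, m, 28, w, t), (9, t, m, 28, z, y), (9, x, m, 28, w, t), (9, x, m, 28, z, y)}
π_{B, G, E} gives {(t, 29, 7), (t, 9, 28), (y, 9, 28)} (10 duplicate(s) eliminated).

{(t, 29, 7), (t, 9, 28), (y, 9, 28)}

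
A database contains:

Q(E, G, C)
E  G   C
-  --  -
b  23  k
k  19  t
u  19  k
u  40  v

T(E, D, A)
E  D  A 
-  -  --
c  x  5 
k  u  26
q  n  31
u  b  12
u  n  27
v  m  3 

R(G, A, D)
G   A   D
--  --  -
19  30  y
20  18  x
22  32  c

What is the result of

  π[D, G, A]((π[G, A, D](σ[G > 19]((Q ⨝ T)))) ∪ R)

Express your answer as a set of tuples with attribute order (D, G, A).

Q ⋈ T (natural join on E): {(k, 19, t, u, 26), (u, 19, k, b, 12), (u, 19, k, n, 27), (u, 40, v, b, 12), (u, 40, v, n, 27)}
Apply σ_{G > 19}; surviving tuples: {(u, 40, v, b, 12), (u, 40, v, n, 27)}
π[G, A, D]: project onto (G, A, D) → {(40, 12, b), (40, 27, n)}
Set union of the two operands is {(19, 30, y), (20, 18, x), (22, 32, c), (40, 12, b), (40, 27, n)}.
π[D, G, A]: project onto (D, G, A) → {(b, 40, 12), (c, 22, 32), (n, 40, 27), (x, 20, 18), (y, 19, 30)}

{(b, 40, 12), (c, 22, 32), (n, 40, 27), (x, 20, 18), (y, 19, 30)}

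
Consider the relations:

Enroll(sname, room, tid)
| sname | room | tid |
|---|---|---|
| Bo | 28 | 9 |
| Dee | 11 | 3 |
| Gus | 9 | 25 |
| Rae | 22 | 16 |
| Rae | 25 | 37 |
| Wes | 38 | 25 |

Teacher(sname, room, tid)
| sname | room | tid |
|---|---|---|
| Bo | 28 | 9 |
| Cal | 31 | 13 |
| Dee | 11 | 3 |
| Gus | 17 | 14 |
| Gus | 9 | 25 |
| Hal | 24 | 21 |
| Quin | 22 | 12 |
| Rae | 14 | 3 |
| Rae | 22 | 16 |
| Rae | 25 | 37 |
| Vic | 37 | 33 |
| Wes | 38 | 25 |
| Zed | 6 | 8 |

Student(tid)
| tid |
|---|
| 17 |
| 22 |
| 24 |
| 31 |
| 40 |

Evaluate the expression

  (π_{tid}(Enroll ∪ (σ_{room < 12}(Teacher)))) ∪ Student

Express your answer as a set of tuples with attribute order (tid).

{16, 17, 22, 24, 25, 3, 31, 37, 40, 8, 9}

Selection room < 12: {(Dee, 11, 3), (Gus, 9, 25), (Zed, 6, 8)}
Set union of the two operands is {(Bo, 28, 9), (Dee, 11, 3), (Gus, 9, 25), (Rae, 22, 16), (Rae, 25, 37), (Wes, 38, 25), (Zed, 6, 8)}.
π[tid]: project onto (tid) (1 duplicate(s) eliminated) → {16, 25, 3, 37, 8, 9}
Set union of the two operands is {16, 17, 22, 24, 25, 3, 31, 37, 40, 8, 9}.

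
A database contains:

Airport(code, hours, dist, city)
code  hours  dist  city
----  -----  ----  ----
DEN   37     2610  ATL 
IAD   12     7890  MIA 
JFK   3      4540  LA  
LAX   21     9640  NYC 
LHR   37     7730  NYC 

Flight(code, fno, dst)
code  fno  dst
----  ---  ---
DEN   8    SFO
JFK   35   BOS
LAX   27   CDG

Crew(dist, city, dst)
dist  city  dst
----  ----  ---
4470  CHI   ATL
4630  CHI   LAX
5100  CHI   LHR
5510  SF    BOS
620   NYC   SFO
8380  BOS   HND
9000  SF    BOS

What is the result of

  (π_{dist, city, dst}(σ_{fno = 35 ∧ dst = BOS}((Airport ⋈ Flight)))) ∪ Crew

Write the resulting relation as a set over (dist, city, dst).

Airport ⋈ Flight (natural join on code): {(DEN, 37, 2610, ATL, 8, SFO), (JFK, 3, 4540, LA, 35, BOS), (LAX, 21, 9640, NYC, 27, CDG)}
σ[fno = 35 ∧ dst = BOS]: keep tuples satisfying fno = 35 ∧ dst = BOS → {(JFK, 3, 4540, LA, 35, BOS)}
Projecting to dist, city, dst: {(4540, LA, BOS)}
Union: {(4540, LA, BOS)} with {(4470, CHI, ATL), (4630, CHI, LAX), (5100, CHI, LHR), (5510, SF, BOS), (620, NYC, SFO), (8380, BOS, HND), (9000, SF, BOS)} → {(4470, CHI, ATL), (4540, LA, BOS), (4630, CHI, LAX), (5100, CHI, LHR), (5510, SF, BOS), (620, NYC, SFO), (8380, BOS, HND), (9000, SF, BOS)}

{(4470, CHI, ATL), (4540, LA, BOS), (4630, CHI, LAX), (5100, CHI, LHR), (5510, SF, BOS), (620, NYC, SFO), (8380, BOS, HND), (9000, SF, BOS)}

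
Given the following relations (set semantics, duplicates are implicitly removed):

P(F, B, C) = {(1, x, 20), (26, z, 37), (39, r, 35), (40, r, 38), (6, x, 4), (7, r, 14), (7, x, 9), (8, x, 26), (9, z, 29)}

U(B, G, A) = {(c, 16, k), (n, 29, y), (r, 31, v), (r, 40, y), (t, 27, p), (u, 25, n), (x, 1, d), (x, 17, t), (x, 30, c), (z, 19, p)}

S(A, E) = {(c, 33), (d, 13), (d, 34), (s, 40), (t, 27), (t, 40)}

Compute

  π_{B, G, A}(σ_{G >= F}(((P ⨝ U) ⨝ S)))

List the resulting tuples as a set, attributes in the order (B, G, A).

P ⋈ U (natural join on B): {(1, x, 20, 1, d), (1, x, 20, 17, t), (1, x, 20, 30, c), (26, z, 37, 19, p), (39, r, 35, 31, v), (39, r, 35, 40, y), (40, r, 38, 31, v), (40, r, 38, 40, y), (6, x, 4, 1, d), (6, x, 4, 17, t), (6, x, 4, 30, c), (7, r, 14, 31, v), (7, r, 14, 40, y), (7, x, 9, 1, d), (7, x, 9, 17, t), (7, x, 9, 30, c), (8, x, 26, 1, d), (8, x, 26, 17, t), (8, x, 26, 30, c), (9, z, 29, 19, p)}
(P ⨝ U) ⋈ S (natural join on A): {(1, x, 20, 1, d, 13), (1, x, 20, 1, d, 34), (1, x, 20, 17, t, 27), (1, x, 20, 17, t, 40), (1, x, 20, 30, c, 33), (6, x, 4, 1, d, 13), (6, x, 4, 1, d, 34), (6, x, 4, 17, t, 27), (6, x, 4, 17, t, 40), (6, x, 4, 30, c, 33), (7, x, 9, 1, d, 13), (7, x, 9, 1, d, 34), (7, x, 9, 17, t, 27), (7, x, 9, 17, t, 40), (7, x, 9, 30, c, 33), (8, x, 26, 1, d, 13), (8, x, 26, 1, d, 34), (8, x, 26, 17, t, 27), (8, x, 26, 17, t, 40), (8, x, 26, 30, c, 33)}
Selection G >= F: {(1, x, 20, 1, d, 13), (1, x, 20, 1, d, 34), (1, x, 20, 17, t, 27), (1, x, 20, 17, t, 40), (1, x, 20, 30, c, 33), (6, x, 4, 17, t, 27), (6, x, 4, 17, t, 40), (6, x, 4, 30, c, 33), (7, x, 9, 17, t, 27), (7, x, 9, 17, t, 40), (7, x, 9, 30, c, 33), (8, x, 26, 17, t, 27), (8, x, 26, 17, t, 40), (8, x, 26, 30, c, 33)}
π_{B, G, A} gives {(x, 1, d), (x, 17, t), (x, 30, c)} (11 duplicate(s) eliminated).

{(x, 1, d), (x, 17, t), (x, 30, c)}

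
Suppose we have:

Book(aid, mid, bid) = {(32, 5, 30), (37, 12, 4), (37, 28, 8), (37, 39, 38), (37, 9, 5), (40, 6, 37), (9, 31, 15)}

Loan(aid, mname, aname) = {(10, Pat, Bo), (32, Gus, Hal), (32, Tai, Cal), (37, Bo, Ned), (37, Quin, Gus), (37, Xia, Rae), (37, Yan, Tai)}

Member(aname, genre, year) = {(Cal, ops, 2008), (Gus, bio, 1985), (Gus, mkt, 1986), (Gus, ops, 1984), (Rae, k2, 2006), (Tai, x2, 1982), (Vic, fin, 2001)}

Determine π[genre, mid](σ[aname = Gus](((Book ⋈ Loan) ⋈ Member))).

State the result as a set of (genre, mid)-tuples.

{(bio, 12), (bio, 28), (bio, 39), (bio, 9), (mkt, 12), (mkt, 28), (mkt, 39), (mkt, 9), (ops, 12), (ops, 28), (ops, 39), (ops, 9)}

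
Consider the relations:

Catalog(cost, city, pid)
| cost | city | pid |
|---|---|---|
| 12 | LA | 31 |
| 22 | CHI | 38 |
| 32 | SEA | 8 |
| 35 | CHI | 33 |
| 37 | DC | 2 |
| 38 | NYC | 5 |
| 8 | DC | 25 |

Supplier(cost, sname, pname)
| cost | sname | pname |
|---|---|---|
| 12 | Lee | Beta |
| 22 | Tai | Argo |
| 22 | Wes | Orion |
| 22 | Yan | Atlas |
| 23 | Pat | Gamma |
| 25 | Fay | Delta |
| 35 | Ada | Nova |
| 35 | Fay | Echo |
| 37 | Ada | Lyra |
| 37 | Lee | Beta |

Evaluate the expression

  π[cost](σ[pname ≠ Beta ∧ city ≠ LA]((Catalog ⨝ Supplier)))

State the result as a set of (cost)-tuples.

{22, 35, 37}

Joining Catalog and Supplier on cost yields {(12, LA, 31, Lee, Beta), (22, CHI, 38, Tai, Argo), (22, CHI, 38, Wes, Orion), (22, CHI, 38, Yan, Atlas), (35, CHI, 33, Ada, Nova), (35, CHI, 33, Fay, Echo), (37, DC, 2, Ada, Lyra), (37, DC, 2, Lee, Beta)}.
σ[pname ≠ Beta ∧ city ≠ LA]: keep tuples satisfying pname ≠ Beta ∧ city ≠ LA → {(22, CHI, 38, Tai, Argo), (22, CHI, 38, Wes, Orion), (22, CHI, 38, Yan, Atlas), (35, CHI, 33, Ada, Nova), (35, CHI, 33, Fay, Echo), (37, DC, 2, Ada, Lyra)}
Projecting to cost (3 duplicate(s) eliminated): {22, 35, 37}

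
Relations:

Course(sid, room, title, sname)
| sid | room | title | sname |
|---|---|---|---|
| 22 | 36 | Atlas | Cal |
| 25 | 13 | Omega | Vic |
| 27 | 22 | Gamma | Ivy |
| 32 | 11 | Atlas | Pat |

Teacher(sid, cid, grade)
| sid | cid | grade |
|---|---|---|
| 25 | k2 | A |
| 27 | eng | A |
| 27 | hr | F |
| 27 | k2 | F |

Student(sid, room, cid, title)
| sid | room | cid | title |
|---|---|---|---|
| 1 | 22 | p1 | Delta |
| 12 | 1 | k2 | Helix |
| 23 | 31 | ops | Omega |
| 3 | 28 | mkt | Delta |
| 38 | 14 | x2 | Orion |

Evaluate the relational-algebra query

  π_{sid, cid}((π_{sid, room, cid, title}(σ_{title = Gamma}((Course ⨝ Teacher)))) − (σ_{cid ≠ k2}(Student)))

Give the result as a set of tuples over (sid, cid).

Natural join on sid: {(25, 13, Omega, Vic, k2, A), (27, 22, Gamma, Ivy, eng, A), (27, 22, Gamma, Ivy, hr, F), (27, 22, Gamma, Ivy, k2, F)}
Selection title = Gamma: {(27, 22, Gamma, Ivy, eng, A), (27, 22, Gamma, Ivy, hr, F), (27, 22, Gamma, Ivy, k2, F)}
π[sid, room, cid, title]: project onto (sid, room, cid, title) → {(27, 22, eng, Gamma), (27, 22, hr, Gamma), (27, 22, k2, Gamma)}
Selection cid ≠ k2: {(1, 22, p1, Delta), (23, 31, ops, Omega), (3, 28, mkt, Delta), (38, 14, x2, Orion)}
Difference: {(27, 22, eng, Gamma), (27, 22, hr, Gamma), (27, 22, k2, Gamma)} with {(1, 22, p1, Delta), (23, 31, ops, Omega), (3, 28, mkt, Delta), (38, 14, x2, Orion)} → {(27, 22, eng, Gamma), (27, 22, hr, Gamma), (27, 22, k2, Gamma)}
π[sid, cid]: project onto (sid, cid) → {(27, eng), (27, hr), (27, k2)}

{(27, eng), (27, hr), (27, k2)}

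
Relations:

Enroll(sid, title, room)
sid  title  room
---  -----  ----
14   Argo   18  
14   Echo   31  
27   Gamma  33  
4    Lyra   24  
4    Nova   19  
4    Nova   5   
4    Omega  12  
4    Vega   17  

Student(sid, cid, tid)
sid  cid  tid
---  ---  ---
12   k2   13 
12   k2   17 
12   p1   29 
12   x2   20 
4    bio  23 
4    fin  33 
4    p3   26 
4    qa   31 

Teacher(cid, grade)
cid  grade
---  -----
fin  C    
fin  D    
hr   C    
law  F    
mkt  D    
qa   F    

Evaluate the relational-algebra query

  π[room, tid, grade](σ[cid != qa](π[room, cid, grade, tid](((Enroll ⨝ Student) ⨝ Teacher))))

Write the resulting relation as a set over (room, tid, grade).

Enroll ⋈ Student (natural join on sid): {(4, Lyra, 24, bio, 23), (4, Lyra, 24, fin, 33), (4, Lyra, 24, p3, 26), (4, Lyra, 24, qa, 31), (4, Nova, 19, bio, 23), (4, Nova, 19, fin, 33), (4, Nova, 19, p3, 26), (4, Nova, 19, qa, 31), (4, Nova, 5, bio, 23), (4, Nova, 5, fin, 33), (4, Nova, 5, p3, 26), (4, Nova, 5, qa, 31), (4, Omega, 12, bio, 23), (4, Omega, 12, fin, 33), (4, Omega, 12, p3, 26), (4, Omega, 12, qa, 31), (4, Vega, 17, bio, 23), (4, Vega, 17, fin, 33), (4, Vega, 17, p3, 26), (4, Vega, 17, qa, 31)}
(Enroll ⨝ Student) ⋈ Teacher (natural join on cid): {(4, Lyra, 24, fin, 33, C), (4, Lyra, 24, fin, 33, D), (4, Lyra, 24, qa, 31, F), (4, Nova, 19, fin, 33, C), (4, Nova, 19, fin, 33, D), (4, Nova, 19, qa, 31, F), (4, Nova, 5, fin, 33, C), (4, Nova, 5, fin, 33, D), (4, Nova, 5, qa, 31, F), (4, Omega, 12, fin, 33, C), (4, Omega, 12, fin, 33, D), (4, Omega, 12, qa, 31, F), (4, Vega, 17, fin, 33, C), (4, Vega, 17, fin, 33, D), (4, Vega, 17, qa, 31, F)}
π_{room, cid, grade, tid} gives {(12, fin, C, 33), (12, fin, D, 33), (12, qa, F, 31), (17, fin, C, 33), (17, fin, D, 33), (17, qa, F, 31), (19, fin, C, 33), (19, fin, D, 33), (19, qa, F, 31), (24, fin, C, 33), (24, fin, D, 33), (24, qa, F, 31), (5, fin, C, 33), (5, fin, D, 33), (5, qa, F, 31)}.
Apply σ_{cid != qa}; surviving tuples: {(12, fin, C, 33), (12, fin, D, 33), (17, fin, C, 33), (17, fin, D, 33), (19, fin, C, 33), (19, fin, D, 33), (24, fin, C, 33), (24, fin, D, 33), (5, fin, C, 33), (5, fin, D, 33)}
π_{room, tid, grade} gives {(12, 33, C), (12, 33, D), (17, 33, C), (17, 33, D), (19, 33, C), (19, 33, D), (24, 33, C), (24, 33, D), (5, 33, C), (5, 33, D)}.

{(12, 33, C), (12, 33, D), (17, 33, C), (17, 33, D), (19, 33, C), (19, 33, D), (24, 33, C), (24, 33, D), (5, 33, C), (5, 33, D)}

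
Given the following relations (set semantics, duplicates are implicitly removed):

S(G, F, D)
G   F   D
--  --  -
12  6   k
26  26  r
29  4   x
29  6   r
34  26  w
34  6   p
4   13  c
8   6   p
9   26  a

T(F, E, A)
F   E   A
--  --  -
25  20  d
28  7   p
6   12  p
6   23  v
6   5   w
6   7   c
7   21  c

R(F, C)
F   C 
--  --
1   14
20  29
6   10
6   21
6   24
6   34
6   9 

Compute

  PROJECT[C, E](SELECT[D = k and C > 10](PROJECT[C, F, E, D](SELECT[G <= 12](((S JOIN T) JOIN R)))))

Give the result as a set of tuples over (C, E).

Natural join on F: {(12, 6, k, 12, p), (12, 6, k, 23, v), (12, 6, k, 5, w), (12, 6, k, 7, c), (29, 6, r, 12, p), (29, 6, r, 23, v), (29, 6, r, 5, w), (29, 6, r, 7, c), (34, 6, p, 12, p), (34, 6, p, 23, v), (34, 6, p, 5, w), (34, 6, p, 7, c), (8, 6, p, 12, p), (8, 6, p, 23, v), (8, 6, p, 5, w), (8, 6, p, 7, c)}
Natural join on F: {(12, 6, k, 12, p, 10), (12, 6, k, 12, p, 21), (12, 6, k, 12, p, 24), (12, 6, k, 12, p, 34), (12, 6, k, 12, p, 9), (12, 6, k, 23, v, 10), (12, 6, k, 23, v, 21), (12, 6, k, 23, v, 24), (12, 6, k, 23, v, 34), (12, 6, k, 23, v, 9), (12, 6, k, 5, w, 10), (12, 6, k, 5, w, 21), (12, 6, k, 5, w, 24), (12, 6, k, 5, w, 34), (12, 6, k, 5, w, 9), (12, 6, k, 7, c, 10), (12, 6, k, 7, c, 21), (12, 6, k, 7, c, 24), (12, 6, k, 7, c, 34), (12, 6, k, 7, c, 9), (29, 6, r, 12, p, 10), (29, 6, r, 12, p, 21), (29, 6, r, 12, p, 24), (29, 6, r, 12, p, 34), (29, 6, r, 12, p, 9), (29, 6, r, 23, v, 10), (29, 6, r, 23, v, 21), (29, 6, r, 23, v, 24), (29, 6, r, 23, v, 34), (29, 6, r, 23, v, 9), (29, 6, r, 5, w, 10), (29, 6, r, 5, w, 21), (29, 6, r, 5, w, 24), (29, 6, r, 5, w, 34), (29, 6, r, 5, w, 9), (29, 6, r, 7, c, 10), (29, 6, r, 7, c, 21), (29, 6, r, 7, c, 24), (29, 6, r, 7, c, 34), (29, 6, r, 7, c, 9), (34, 6, p, 12, p, 10), (34, 6, p, 12, p, 21), (34, 6, p, 12, p, 24), (34, 6, p, 12, p, 34), (34, 6, p, 12, p, 9), (34, 6, p, 23, v, 10), (34, 6, p, 23, v, 21), (34, 6, p, 23, v, 24), (34, 6, p, 23, v, 34), (34, 6, p, 23, v, 9), (34, 6, p, 5, w, 10), (34, 6, p, 5, w, 21), (34, 6, p, 5, w, 24), (34, 6, p, 5, w, 34), (34, 6, p, 5, w, 9), (34, 6, p, 7, c, 10), (34, 6, p, 7, c, 21), (34, 6, p, 7, c, 24), (34, 6, p, 7, c, 34), (34, 6, p, 7, c, 9), (8, 6, p, 12, p, 10), (8, 6, p, 12, p, 21), (8, 6, p, 12, p, 24), (8, 6, p, 12, p, 34), (8, 6, p, 12, p, 9), (8, 6, p, 23, v, 10), (8, 6, p, 23, v, 21), (8, 6, p, 23, v, 24), (8, 6, p, 23, v, 34), (8, 6, p, 23, v, 9), (8, 6, p, 5, w, 10), (8, 6, p, 5, w, 21), (8, 6, p, 5, w, 24), (8, 6, p, 5, w, 34), (8, 6, p, 5, w, 9), (8, 6, p, 7, c, 10), (8, 6, p, 7, c, 21), (8, 6, p, 7, c, 24), (8, 6, p, 7, c, 34), (8, 6, p, 7, c, 9)}
σ[G <= 12]: keep tuples satisfying G <= 12 → {(12, 6, k, 12, p, 10), (12, 6, k, 12, p, 21), (12, 6, k, 12, p, 24), (12, 6, k, 12, p, 34), (12, 6, k, 12, p, 9), (12, 6, k, 23, v, 10), (12, 6, k, 23, v, 21), (12, 6, k, 23, v, 24), (12, 6, k, 23, v, 34), (12, 6, k, 23, v, 9), (12, 6, k, 5, w, 10), (12, 6, k, 5, w, 21), (12, 6, k, 5, w, 24), (12, 6, k, 5, w, 34), (12, 6, k, 5, w, 9), (12, 6, k, 7, c, 10), (12, 6, k, 7, c, 21), (12, 6, k, 7, c, 24), (12, 6, k, 7, c, 34), (12, 6, k, 7, c, 9), (8, 6, p, 12, p, 10), (8, 6, p, 12, p, 21), (8, 6, p, 12, p, 24), (8, 6, p, 12, p, 34), (8, 6, p, 12, p, 9), (8, 6, p, 23, v, 10), (8, 6, p, 23, v, 21), (8, 6, p, 23, v, 24), (8, 6, p, 23, v, 34), (8, 6, p, 23, v, 9), (8, 6, p, 5, w, 10), (8, 6, p, 5, w, 21), (8, 6, p, 5, w, 24), (8, 6, p, 5, w, 34), (8, 6, p, 5, w, 9), (8, 6, p, 7, c, 10), (8, 6, p, 7, c, 21), (8, 6, p, 7, c, 24), (8, 6, p, 7, c, 34), (8, 6, p, 7, c, 9)}
π[C, F, E, D]: project onto (C, F, E, D) → {(10, 6, 12, k), (10, 6, 12, p), (10, 6, 23, k), (10, 6, 23, p), (10, 6, 5, k), (10, 6, 5, p), (10, 6, 7, k), (10, 6, 7, p), (21, 6, 12, k), (21, 6, 12, p), (21, 6, 23, k), (21, 6, 23, p), (21, 6, 5, k), (21, 6, 5, p), (21, 6, 7, k), (21, 6, 7, p), (24, 6, 12, k), (24, 6, 12, p), (24, 6, 23, k), (24, 6, 23, p), (24, 6, 5, k), (24, 6, 5, p), (24, 6, 7, k), (24, 6, 7, p), (34, 6, 12, k), (34, 6, 12, p), (34, 6, 23, k), (34, 6, 23, p), (34, 6, 5, k), (34, 6, 5, p), (34, 6, 7, k), (34, 6, 7, p), (9, 6, 12, k), (9, 6, 12, p), (9, 6, 23, k), (9, 6, 23, p), (9, 6, 5, k), (9, 6, 5, p), (9, 6, 7, k), (9, 6, 7, p)}
σ[D = k and C > 10]: keep tuples satisfying D = k and C > 10 → {(21, 6, 12, k), (21, 6, 23, k), (21, 6, 5, k), (21, 6, 7, k), (24, 6, 12, k), (24, 6, 23, k), (24, 6, 5, k), (24, 6, 7, k), (34, 6, 12, k), (34, 6, 23, k), (34, 6, 5, k), (34, 6, 7, k)}
π[C, E]: project onto (C, E) → {(21, 12), (21, 23), (21, 5), (21, 7), (24, 12), (24, 23), (24, 5), (24, 7), (34, 12), (34, 23), (34, 5), (34, 7)}

{(21, 12), (21, 23), (21, 5), (21, 7), (24, 12), (24, 23), (24, 5), (24, 7), (34, 12), (34, 23), (34, 5), (34, 7)}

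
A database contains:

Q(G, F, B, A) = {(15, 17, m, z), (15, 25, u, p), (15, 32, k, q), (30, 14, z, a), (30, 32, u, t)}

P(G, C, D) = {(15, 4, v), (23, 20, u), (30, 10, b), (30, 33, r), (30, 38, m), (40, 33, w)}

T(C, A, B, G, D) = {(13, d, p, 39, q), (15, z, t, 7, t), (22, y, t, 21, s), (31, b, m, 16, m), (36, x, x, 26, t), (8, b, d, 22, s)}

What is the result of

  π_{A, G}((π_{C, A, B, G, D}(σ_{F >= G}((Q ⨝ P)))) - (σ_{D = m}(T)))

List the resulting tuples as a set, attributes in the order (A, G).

Joining Q and P on G yields {(15, 17, m, z, 4, v), (15, 25, u, p, 4, v), (15, 32, k, q, 4, v), (30, 14, z, a, 10, b), (30, 14, z, a, 33, r), (30, 14, z, a, 38, m), (30, 32, u, t, 10, b), (30, 32, u, t, 33, r), (30, 32, u, t, 38, m)}.
σ[F >= G]: keep tuples satisfying F >= G → {(15, 17, m, z, 4, v), (15, 25, u, p, 4, v), (15, 32, k, q, 4, v), (30, 32, u, t, 10, b), (30, 32, u, t, 33, r), (30, 32, u, t, 38, m)}
Keep only column(s) C, A, B, G, D: {(10, t, u, 30, b), (33, t, u, 30, r), (38, t, u, 30, m), (4, p, u, 15, v), (4, q, k, 15, v), (4, z, m, 15, v)}
σ[D = m]: keep tuples satisfying D = m → {(31, b, m, 16, m)}
Taking the difference: {(10, t, u, 30, b), (33, t, u, 30, r), (38, t, u, 30, m), (4, p, u, 15, v), (4, q, k, 15, v), (4, z, m, 15, v)}
Keep only column(s) A, G (2 duplicate(s) eliminated): {(p, 15), (q, 15), (t, 30), (z, 15)}

{(p, 15), (q, 15), (t, 30), (z, 15)}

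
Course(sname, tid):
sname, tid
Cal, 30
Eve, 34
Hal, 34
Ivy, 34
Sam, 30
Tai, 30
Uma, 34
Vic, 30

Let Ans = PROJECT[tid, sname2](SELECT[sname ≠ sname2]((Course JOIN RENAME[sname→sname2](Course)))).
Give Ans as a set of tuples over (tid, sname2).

ρ[sname→sname2]: schema becomes (sname2, tid); tuples unchanged.
Natural join on tid: {(Cal, 30, Cal), (Cal, 30, Sam), (Cal, 30, Tai), (Cal, 30, Vic), (Eve, 34, Eve), (Eve, 34, Hal), (Eve, 34, Ivy), (Eve, 34, Uma), (Hal, 34, Eve), (Hal, 34, Hal), (Hal, 34, Ivy), (Hal, 34, Uma), (Ivy, 34, Eve), (Ivy, 34, Hal), (Ivy, 34, Ivy), (Ivy, 34, Uma), (Sam, 30, Cal), (Sam, 30, Sam), (Sam, 30, Tai), (Sam, 30, Vic), (Tai, 30, Cal), (Tai, 30, Sam), (Tai, 30, Tai), (Tai, 30, Vic), (Uma, 34, Eve), (Uma, 34, Hal), (Uma, 34, Ivy), (Uma, 34, Uma), (Vic, 30, Cal), (Vic, 30, Sam), (Vic, 30, Tai), (Vic, 30, Vic)}
σ[sname ≠ sname2]: keep tuples satisfying sname ≠ sname2 → {(Cal, 30, Sam), (Cal, 30, Tai), (Cal, 30, Vic), (Eve, 34, Hal), (Eve, 34, Ivy), (Eve, 34, Uma), (Hal, 34, Eve), (Hal, 34, Ivy), (Hal, 34, Uma), (Ivy, 34, Eve), (Ivy, 34, Hal), (Ivy, 34, Uma), (Sam, 30, Cal), (Sam, 30, Tai), (Sam, 30, Vic), (Tai, 30, Cal), (Tai, 30, Sam), (Tai, 30, Vic), (Uma, 34, Eve), (Uma, 34, Hal), (Uma, 34, Ivy), (Vic, 30, Cal), (Vic, 30, Sam), (Vic, 30, Tai)}
π[tid, sname2]: project onto (tid, sname2) (16 duplicate(s) eliminated) → {(30, Cal), (30, Sam), (30, Tai), (30, Vic), (34, Eve), (34, Hal), (34, Ivy), (34, Uma)}

{(30, Cal), (30, Sam), (30, Tai), (30, Vic), (34, Eve), (34, Hal), (34, Ivy), (34, Uma)}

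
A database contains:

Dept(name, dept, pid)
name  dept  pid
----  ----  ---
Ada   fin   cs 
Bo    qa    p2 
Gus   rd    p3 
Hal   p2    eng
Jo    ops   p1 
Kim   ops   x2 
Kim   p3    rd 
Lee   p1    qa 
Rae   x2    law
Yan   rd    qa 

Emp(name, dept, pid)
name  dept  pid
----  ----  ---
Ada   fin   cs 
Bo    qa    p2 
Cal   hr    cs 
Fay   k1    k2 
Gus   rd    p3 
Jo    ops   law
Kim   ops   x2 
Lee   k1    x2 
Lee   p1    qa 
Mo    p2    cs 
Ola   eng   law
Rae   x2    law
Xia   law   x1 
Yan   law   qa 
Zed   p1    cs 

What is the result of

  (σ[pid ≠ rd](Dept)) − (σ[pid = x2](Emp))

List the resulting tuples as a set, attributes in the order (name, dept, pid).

{(Ada, fin, cs), (Bo, qa, p2), (Gus, rd, p3), (Hal, p2, eng), (Jo, ops, p1), (Lee, p1, qa), (Rae, x2, law), (Yan, rd, qa)}

σ[pid ≠ rd]: keep tuples satisfying pid ≠ rd → {(Ada, fin, cs), (Bo, qa, p2), (Gus, rd, p3), (Hal, p2, eng), (Jo, ops, p1), (Kim, ops, x2), (Lee, p1, qa), (Rae, x2, law), (Yan, rd, qa)}
σ[pid = x2]: keep tuples satisfying pid = x2 → {(Kim, ops, x2), (Lee, k1, x2)}
Difference: {(Ada, fin, cs), (Bo, qa, p2), (Gus, rd, p3), (Hal, p2, eng), (Jo, ops, p1), (Kim, ops, x2), (Lee, p1, qa), (Rae, x2, law), (Yan, rd, qa)} with {(Kim, ops, x2), (Lee, k1, x2)} → {(Ada, fin, cs), (Bo, qa, p2), (Gus, rd, p3), (Hal, p2, eng), (Jo, ops, p1), (Lee, p1, qa), (Rae, x2, law), (Yan, rd, qa)}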